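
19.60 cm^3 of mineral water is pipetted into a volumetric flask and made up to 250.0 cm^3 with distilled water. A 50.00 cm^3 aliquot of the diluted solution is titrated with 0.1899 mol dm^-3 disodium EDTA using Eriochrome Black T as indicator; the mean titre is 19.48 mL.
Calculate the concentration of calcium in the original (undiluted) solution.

Ca^2+ + EDTA^4- → [Ca(EDTA)]^2-
n(EDTA) = 0.01948 × 0.1899 = 3.699 × 10^-3 mol
n(Ca2+) in the aliquot = 3.699 × 10^-3 mol (1:1 ratio)
[Ca2+]_dilute = 3.699 × 10^-3 / 0.05000 = 0.07399 mol/L
Dilution factor = 250.0 / 19.60 = 12.76
[Ca2+]_stock = 0.07399 × 12.76 = 0.9437 mol/L

0.9437 mol/L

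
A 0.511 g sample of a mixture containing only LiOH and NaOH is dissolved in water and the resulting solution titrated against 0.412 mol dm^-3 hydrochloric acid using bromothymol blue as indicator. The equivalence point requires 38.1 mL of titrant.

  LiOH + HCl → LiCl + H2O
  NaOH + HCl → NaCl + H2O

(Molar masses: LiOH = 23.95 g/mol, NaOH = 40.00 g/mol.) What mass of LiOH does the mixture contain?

0.174 g

n(HCl) = 0.0381 × 0.412 = 0.0157 mol
Let x = n(LiOH), y = n(NaOH).
Titrant: 1x + 1y = 0.0157;  mass: 23.95x + 40.00y = 0.511
Solving, x = 7.28 × 10^-3 mol, y = 8.41 × 10^-3 mol
mass of LiOH = 7.28 × 10^-3 × 23.95 = 0.174 g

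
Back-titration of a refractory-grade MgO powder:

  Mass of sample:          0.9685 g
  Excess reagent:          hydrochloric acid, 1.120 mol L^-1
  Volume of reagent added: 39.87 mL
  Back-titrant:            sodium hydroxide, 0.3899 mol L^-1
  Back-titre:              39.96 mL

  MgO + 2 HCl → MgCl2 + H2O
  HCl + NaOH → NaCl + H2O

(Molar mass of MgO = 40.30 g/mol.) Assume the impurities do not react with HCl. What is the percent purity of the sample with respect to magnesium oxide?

60.49 %

n(HCl) added = 0.03987 × 1.120 = 0.04465 mol
n(NaOH) used in back-titration = 0.03996 × 0.3899 = 0.01558 mol
n(HCl) left over = 0.01558 mol (1:1 ratio)
n(HCl) consumed by analyte = 0.04465 − 0.01558 = 0.02907 mol
From the 1:2 ratio, n(MgO) = 1/2 × 0.02907 = 0.01454 mol
mass of MgO = 0.01454 × 40.30 = 0.5858 g
% MgO = 0.5858 / 0.9685 × 100 = 60.49 %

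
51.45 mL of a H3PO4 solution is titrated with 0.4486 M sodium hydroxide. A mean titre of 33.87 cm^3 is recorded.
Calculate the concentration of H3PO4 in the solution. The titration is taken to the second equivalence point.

H3PO4 + 2 NaOH → Na2HPO4 + 2 H2O
n(NaOH) = 0.03387 L × 0.4486 mol/L = 0.01519 mol
From the 1:2 mole ratio, n(H3PO4) = 1/2 × 0.01519 = 7.597 × 10^-3 mol
[H3PO4] = 7.597 × 10^-3 mol / 0.05145 L = 0.1477 mol/L

0.1477 M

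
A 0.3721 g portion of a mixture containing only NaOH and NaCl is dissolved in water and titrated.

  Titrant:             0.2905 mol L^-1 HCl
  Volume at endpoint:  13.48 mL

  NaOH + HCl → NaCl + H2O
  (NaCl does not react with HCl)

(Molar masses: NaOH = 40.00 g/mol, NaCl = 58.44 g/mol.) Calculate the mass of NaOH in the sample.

0.1566 g

n(HCl) = 0.01348 × 0.2905 = 3.916 × 10^-3 mol
Let x = n(NaOH), y = n(NaCl).
Titrant: 1x = 3.916 × 10^-3;  mass: 40.00x + 58.44y = 0.3721
Solving, x = 3.916 × 10^-3 mol, y = 3.687 × 10^-3 mol
mass of NaOH = 3.916 × 10^-3 × 40.00 = 0.1566 g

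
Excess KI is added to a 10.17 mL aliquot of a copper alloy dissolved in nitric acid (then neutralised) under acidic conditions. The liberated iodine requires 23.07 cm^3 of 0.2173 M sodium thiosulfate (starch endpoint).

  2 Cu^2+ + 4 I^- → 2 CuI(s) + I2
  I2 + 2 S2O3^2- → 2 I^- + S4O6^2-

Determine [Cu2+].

n(S2O3^2-) = 0.02307 × 0.2173 = 5.013 × 10^-3 mol
n(I2) = n(S2O3^2-)/2 = 2.507 × 10^-3 mol
From the 2:1 ratio, n(Cu2+) in the aliquot = 2/1 × 2.507 × 10^-3 = 5.013 × 10^-3 mol
[Cu2+] = 5.013 × 10^-3 / 0.01017 = 0.4929 mol/L

0.4929 M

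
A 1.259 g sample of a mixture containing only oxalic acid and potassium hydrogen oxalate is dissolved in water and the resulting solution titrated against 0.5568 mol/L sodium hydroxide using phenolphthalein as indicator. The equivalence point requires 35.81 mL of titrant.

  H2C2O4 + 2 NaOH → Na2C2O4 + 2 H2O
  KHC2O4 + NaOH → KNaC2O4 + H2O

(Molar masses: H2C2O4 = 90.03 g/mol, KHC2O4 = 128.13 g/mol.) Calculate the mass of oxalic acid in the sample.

n(NaOH) = 0.03581 × 0.5568 = 0.01994 mol
Let x = n(H2C2O4), y = n(KHC2O4).
Titrant: 2x + 1y = 0.01994;  mass: 90.03x + 128.13y = 1.259
Solving, x = 7.795 × 10^-3 mol, y = 4.349 × 10^-3 mol
mass of H2C2O4 = 7.795 × 10^-3 × 90.03 = 0.7018 g

0.7018 g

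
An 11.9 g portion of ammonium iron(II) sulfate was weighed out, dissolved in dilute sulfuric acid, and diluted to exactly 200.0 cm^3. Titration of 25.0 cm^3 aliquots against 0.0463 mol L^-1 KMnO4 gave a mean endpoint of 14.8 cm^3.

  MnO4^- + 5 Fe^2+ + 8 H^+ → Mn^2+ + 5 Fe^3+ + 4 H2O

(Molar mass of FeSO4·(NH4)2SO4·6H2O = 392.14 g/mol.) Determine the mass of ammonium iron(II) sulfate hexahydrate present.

10.7 g

n(KMnO4) per titration = 0.0148 × 0.0463 = 6.85 × 10^-4 mol
From the 5:1 ratio, n(FeSO4·(NH4)2SO4·6H2O) in each aliquot = 5/1 × 6.85 × 10^-4 = 3.43 × 10^-3 mol
n(FeSO4·(NH4)2SO4·6H2O) in the whole flask = 3.43 × 10^-3 × 200.0/25.0 = 0.0274 mol
mass of FeSO4·(NH4)2SO4·6H2O = 0.0274 × 392.14 = 10.7 g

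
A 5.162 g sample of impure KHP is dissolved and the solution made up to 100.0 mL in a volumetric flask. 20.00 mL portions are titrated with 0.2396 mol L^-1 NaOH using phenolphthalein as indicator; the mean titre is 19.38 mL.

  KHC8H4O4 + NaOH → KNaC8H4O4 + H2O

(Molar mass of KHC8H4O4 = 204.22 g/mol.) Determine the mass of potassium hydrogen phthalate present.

4.741 g

n(NaOH) per titration = 0.01938 × 0.2396 = 4.643 × 10^-3 mol
n(KHC8H4O4) in each aliquot = 4.643 × 10^-3 mol (1:1 ratio)
n(KHC8H4O4) in the whole flask = 4.643 × 10^-3 × 100.0/20.00 = 0.02322 mol
mass of KHC8H4O4 = 0.02322 × 204.22 = 4.741 g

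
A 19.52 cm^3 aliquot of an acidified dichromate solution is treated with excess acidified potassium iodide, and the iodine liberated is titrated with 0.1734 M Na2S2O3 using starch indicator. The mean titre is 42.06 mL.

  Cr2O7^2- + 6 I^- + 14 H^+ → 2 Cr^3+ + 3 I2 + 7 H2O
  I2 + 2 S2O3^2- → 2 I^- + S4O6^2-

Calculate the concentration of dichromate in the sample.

0.06227 M

n(S2O3^2-) = 0.04206 × 0.1734 = 7.293 × 10^-3 mol
n(I2) = n(S2O3^2-)/2 = 3.647 × 10^-3 mol
From the 1:3 ratio, n(Cr2O7^2-) in the aliquot = 1/3 × 3.647 × 10^-3 = 1.216 × 10^-3 mol
[Cr2O7^2-] = 1.216 × 10^-3 / 0.01952 = 0.06227 mol/L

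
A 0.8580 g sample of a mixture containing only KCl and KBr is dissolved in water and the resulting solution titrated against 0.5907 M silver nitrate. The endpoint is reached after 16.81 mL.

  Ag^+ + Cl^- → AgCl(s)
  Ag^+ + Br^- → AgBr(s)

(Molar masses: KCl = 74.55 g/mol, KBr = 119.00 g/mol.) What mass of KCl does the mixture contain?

n(AgNO3) = 0.01681 × 0.5907 = 9.930 × 10^-3 mol
Let x = n(KCl), y = n(KBr).
Titrant: 1x + 1y = 9.930 × 10^-3;  mass: 74.55x + 119.00y = 0.8580
Solving, x = 7.281 × 10^-3 mol, y = 2.649 × 10^-3 mol
mass of KCl = 7.281 × 10^-3 × 74.55 = 0.5428 g

0.5428 g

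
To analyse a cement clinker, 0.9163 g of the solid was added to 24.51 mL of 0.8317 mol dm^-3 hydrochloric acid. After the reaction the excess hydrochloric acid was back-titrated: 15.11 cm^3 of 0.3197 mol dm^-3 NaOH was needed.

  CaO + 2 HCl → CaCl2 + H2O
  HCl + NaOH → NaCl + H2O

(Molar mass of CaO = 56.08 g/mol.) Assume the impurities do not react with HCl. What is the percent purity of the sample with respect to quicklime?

47.60 %

n(HCl) added = 0.02451 × 0.8317 = 0.02038 mol
n(NaOH) used in back-titration = 0.01511 × 0.3197 = 4.831 × 10^-3 mol
n(HCl) left over = 4.831 × 10^-3 mol (1:1 ratio)
n(HCl) consumed by analyte = 0.02038 − 4.831 × 10^-3 = 0.01555 mol
From the 1:2 ratio, n(CaO) = 1/2 × 0.01555 = 7.777 × 10^-3 mol
mass of CaO = 7.777 × 10^-3 × 56.08 = 0.4361 g
% CaO = 0.4361 / 0.9163 × 100 = 47.60 %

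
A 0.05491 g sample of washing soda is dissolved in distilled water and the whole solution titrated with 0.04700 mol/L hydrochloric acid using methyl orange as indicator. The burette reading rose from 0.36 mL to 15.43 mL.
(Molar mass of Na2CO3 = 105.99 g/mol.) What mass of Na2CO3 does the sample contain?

Na2CO3 + 2 HCl → 2 NaCl + H2O + CO2
n(HCl) = 0.01507 L × 0.04700 mol/L = 7.083 × 10^-4 mol
From the 1:2 ratio, n(Na2CO3) = 1/2 × 7.083 × 10^-4 = 3.541 × 10^-4 mol
mass of Na2CO3 = 3.541 × 10^-4 × 105.99 g/mol = 0.03754 g

0.03754 g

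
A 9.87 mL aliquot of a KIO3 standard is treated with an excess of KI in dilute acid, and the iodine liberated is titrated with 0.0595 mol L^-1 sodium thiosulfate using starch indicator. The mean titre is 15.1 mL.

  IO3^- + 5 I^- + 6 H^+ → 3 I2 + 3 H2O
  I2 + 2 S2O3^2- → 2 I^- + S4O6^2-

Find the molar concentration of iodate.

0.0152 mol/L

n(S2O3^2-) = 0.0151 × 0.0595 = 8.98 × 10^-4 mol
n(I2) = n(S2O3^2-)/2 = 4.49 × 10^-4 mol
From the 1:3 ratio, n(IO3^-) in the aliquot = 1/3 × 4.49 × 10^-4 = 1.50 × 10^-4 mol
[IO3^-] = 1.50 × 10^-4 / 0.00987 = 0.0152 mol/L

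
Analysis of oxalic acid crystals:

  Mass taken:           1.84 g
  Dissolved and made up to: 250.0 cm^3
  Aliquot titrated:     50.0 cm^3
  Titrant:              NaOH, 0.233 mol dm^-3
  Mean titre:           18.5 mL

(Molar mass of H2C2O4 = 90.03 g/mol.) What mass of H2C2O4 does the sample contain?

0.970 g

H2C2O4 + 2 NaOH → Na2C2O4 + 2 H2O
n(NaOH) per titration = 0.0185 × 0.233 = 4.31 × 10^-3 mol
From the 1:2 ratio, n(H2C2O4) in each aliquot = 1/2 × 4.31 × 10^-3 = 2.16 × 10^-3 mol
n(H2C2O4) in the whole flask = 2.16 × 10^-3 × 250.0/50.0 = 0.0108 mol
mass of H2C2O4 = 0.0108 × 90.03 = 0.970 g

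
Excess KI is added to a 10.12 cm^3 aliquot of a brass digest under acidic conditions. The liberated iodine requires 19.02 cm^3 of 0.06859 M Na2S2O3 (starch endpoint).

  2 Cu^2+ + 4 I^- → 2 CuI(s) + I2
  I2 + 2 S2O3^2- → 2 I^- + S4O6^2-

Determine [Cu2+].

n(S2O3^2-) = 0.01902 × 0.06859 = 1.305 × 10^-3 mol
n(I2) = n(S2O3^2-)/2 = 6.523 × 10^-4 mol
From the 2:1 ratio, n(Cu2+) in the aliquot = 2/1 × 6.523 × 10^-4 = 1.305 × 10^-3 mol
[Cu2+] = 1.305 × 10^-3 / 0.01012 = 0.1289 mol/L

0.1289 M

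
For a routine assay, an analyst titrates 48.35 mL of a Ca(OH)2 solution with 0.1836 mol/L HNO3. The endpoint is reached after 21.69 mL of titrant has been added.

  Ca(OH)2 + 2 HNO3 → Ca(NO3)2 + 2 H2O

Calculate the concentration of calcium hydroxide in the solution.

0.04118 mol/L

n(HNO3) = 0.02169 L × 0.1836 mol/L = 3.982 × 10^-3 mol
From the 1:2 mole ratio, n(Ca(OH)2) = 1/2 × 3.982 × 10^-3 = 1.991 × 10^-3 mol
[Ca(OH)2] = 1.991 × 10^-3 mol / 0.04835 L = 0.04118 mol/L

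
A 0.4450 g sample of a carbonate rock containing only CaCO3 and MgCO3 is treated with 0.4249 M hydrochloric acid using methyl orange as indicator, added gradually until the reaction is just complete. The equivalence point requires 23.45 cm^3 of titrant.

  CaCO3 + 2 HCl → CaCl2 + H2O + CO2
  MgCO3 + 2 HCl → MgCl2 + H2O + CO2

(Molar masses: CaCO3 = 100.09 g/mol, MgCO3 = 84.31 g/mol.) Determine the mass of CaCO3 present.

n(HCl) = 0.02345 × 0.4249 = 9.964 × 10^-3 mol
Let x = n(CaCO3), y = n(MgCO3).
Titrant: 2x + 2y = 9.964 × 10^-3;  mass: 100.09x + 84.31y = 0.4450
Solving, x = 1.582 × 10^-3 mol, y = 3.399 × 10^-3 mol
mass of CaCO3 = 1.582 × 10^-3 × 100.09 = 0.1584 g

0.1584 g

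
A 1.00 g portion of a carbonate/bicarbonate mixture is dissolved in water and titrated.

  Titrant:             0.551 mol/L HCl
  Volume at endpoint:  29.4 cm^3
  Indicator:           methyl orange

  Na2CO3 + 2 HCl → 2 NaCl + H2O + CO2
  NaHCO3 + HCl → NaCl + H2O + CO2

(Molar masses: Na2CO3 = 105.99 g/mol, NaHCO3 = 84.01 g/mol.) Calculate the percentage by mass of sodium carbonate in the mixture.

61.7 %

n(HCl) = 0.0294 × 0.551 = 0.0162 mol
Let x = n(Na2CO3), y = n(NaHCO3).
Titrant: 2x + 1y = 0.0162;  mass: 105.99x + 84.01y = 1.00
Solving, x = 5.82 × 10^-3 mol, y = 4.56 × 10^-3 mol
mass of Na2CO3 = 5.82 × 10^-3 × 105.99 = 0.617 g
% Na2CO3 = 0.617 / 1.00 × 100 = 61.7 %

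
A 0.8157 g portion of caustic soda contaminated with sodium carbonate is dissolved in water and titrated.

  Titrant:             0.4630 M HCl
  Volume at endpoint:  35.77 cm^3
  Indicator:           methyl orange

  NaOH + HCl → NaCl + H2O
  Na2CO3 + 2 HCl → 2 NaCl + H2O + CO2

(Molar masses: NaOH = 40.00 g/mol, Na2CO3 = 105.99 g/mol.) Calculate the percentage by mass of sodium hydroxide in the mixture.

23.39 %

n(HCl) = 0.03577 × 0.4630 = 0.01656 mol
Let x = n(NaOH), y = n(Na2CO3).
Titrant: 1x + 2y = 0.01656;  mass: 40.00x + 105.99y = 0.8157
Solving, x = 4.769 × 10^-3 mol, y = 5.896 × 10^-3 mol
mass of NaOH = 4.769 × 10^-3 × 40.00 = 0.1908 g
% NaOH = 0.1908 / 0.8157 × 100 = 23.39 %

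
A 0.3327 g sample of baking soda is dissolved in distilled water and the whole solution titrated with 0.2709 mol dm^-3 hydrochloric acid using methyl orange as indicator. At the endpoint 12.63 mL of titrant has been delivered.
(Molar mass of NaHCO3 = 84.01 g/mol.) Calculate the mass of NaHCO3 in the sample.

NaHCO3 + HCl → NaCl + H2O + CO2
n(HCl) = 0.01263 L × 0.2709 mol/L = 3.421 × 10^-3 mol
n(NaHCO3) = 3.421 × 10^-3 mol (1:1 ratio)
mass of NaHCO3 = 3.421 × 10^-3 × 84.01 g/mol = 0.2874 g

0.2874 g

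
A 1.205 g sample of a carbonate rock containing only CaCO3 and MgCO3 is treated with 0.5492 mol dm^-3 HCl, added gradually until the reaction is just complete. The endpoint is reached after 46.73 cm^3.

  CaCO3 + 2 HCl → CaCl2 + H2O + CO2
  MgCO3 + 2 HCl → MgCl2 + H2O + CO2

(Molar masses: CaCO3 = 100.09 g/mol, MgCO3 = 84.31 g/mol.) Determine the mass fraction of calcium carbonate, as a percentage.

64.81 %

n(HCl) = 0.04673 × 0.5492 = 0.02566 mol
Let x = n(CaCO3), y = n(MgCO3).
Titrant: 2x + 2y = 0.02566;  mass: 100.09x + 84.31y = 1.205
Solving, x = 7.803 × 10^-3 mol, y = 5.029 × 10^-3 mol
mass of CaCO3 = 7.803 × 10^-3 × 100.09 = 0.7810 g
% CaCO3 = 0.7810 / 1.205 × 100 = 64.81 %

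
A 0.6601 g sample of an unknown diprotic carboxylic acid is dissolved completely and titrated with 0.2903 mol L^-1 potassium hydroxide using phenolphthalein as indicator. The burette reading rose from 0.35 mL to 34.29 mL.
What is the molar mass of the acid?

134.0 g/mol

n(KOH) = 0.03394 L × 0.2903 mol/L = 9.853 × 10^-3 mol
From the 1:2 ratio, n(H2A) = 1/2 × 9.853 × 10^-3 = 4.926 × 10^-3 mol
M = m / n = 0.6601 g / 4.926 × 10^-3 mol = 134.0 g/mol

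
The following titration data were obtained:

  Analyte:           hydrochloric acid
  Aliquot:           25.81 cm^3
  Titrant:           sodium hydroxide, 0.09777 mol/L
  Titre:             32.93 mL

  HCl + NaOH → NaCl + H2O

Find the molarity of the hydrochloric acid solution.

0.1247 mol/L

n(NaOH) = 0.03293 L × 0.09777 mol/L = 3.220 × 10^-3 mol
n(HCl) = 3.220 × 10^-3 mol (1:1 mole ratio)
[HCl] = 3.220 × 10^-3 mol / 0.02581 L = 0.1247 mol/L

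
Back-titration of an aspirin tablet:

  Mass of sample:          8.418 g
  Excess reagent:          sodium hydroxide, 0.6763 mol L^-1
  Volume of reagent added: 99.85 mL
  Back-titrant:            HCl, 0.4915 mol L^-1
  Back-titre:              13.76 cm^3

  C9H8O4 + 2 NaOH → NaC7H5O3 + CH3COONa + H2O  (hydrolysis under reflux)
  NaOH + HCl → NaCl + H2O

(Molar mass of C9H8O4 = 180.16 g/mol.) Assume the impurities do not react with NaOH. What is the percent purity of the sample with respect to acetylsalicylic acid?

65.02 %

n(NaOH) added = 0.09985 × 0.6763 = 0.06753 mol
n(HCl) used in back-titration = 0.01376 × 0.4915 = 6.763 × 10^-3 mol
n(NaOH) left over = 6.763 × 10^-3 mol (1:1 ratio)
n(NaOH) consumed by analyte = 0.06753 − 6.763 × 10^-3 = 0.06077 mol
From the 1:2 ratio, n(C9H8O4) = 1/2 × 0.06077 = 0.03038 mol
mass of C9H8O4 = 0.03038 × 180.16 = 5.474 g
% C9H8O4 = 5.474 / 8.418 × 100 = 65.02 %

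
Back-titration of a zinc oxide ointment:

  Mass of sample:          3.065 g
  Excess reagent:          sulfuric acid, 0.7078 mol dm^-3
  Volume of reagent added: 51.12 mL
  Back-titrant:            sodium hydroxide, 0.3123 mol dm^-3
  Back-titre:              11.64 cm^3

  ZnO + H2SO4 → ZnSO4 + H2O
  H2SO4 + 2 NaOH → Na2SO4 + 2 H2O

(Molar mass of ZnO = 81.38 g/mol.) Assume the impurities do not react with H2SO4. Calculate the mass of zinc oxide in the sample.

n(H2SO4) added = 0.05112 × 0.7078 = 0.03618 mol
n(NaOH) used in back-titration = 0.01164 × 0.3123 = 3.635 × 10^-3 mol
From the 1:2 ratio, n(H2SO4) left over = 1/2 × 3.635 × 10^-3 = 1.818 × 10^-3 mol
n(H2SO4) consumed by analyte = 0.03618 − 1.818 × 10^-3 = 0.03437 mol
n(ZnO) = 0.03437 mol (1:1 ratio)
mass of ZnO = 0.03437 × 81.38 = 2.797 g

2.797 g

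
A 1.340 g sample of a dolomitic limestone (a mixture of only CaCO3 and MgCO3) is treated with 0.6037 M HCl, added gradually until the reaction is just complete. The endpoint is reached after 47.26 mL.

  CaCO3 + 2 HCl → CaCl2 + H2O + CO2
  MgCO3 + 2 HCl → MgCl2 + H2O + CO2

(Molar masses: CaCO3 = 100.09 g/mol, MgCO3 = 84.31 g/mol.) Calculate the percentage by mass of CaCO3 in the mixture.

64.98 %

n(HCl) = 0.04726 × 0.6037 = 0.02853 mol
Let x = n(CaCO3), y = n(MgCO3).
Titrant: 2x + 2y = 0.02853;  mass: 100.09x + 84.31y = 1.340
Solving, x = 8.700 × 10^-3 mol, y = 5.566 × 10^-3 mol
mass of CaCO3 = 8.700 × 10^-3 × 100.09 = 0.8708 g
% CaCO3 = 0.8708 / 1.340 × 100 = 64.98 %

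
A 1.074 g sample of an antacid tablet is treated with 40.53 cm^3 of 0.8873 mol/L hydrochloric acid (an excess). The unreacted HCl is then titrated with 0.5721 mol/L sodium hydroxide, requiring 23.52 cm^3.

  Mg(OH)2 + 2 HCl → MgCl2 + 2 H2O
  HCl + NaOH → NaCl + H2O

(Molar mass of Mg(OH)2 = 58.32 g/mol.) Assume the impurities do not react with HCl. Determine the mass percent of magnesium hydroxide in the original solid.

n(HCl) added = 0.04053 × 0.8873 = 0.03596 mol
n(NaOH) used in back-titration = 0.02352 × 0.5721 = 0.01346 mol
n(HCl) left over = 0.01346 mol (1:1 ratio)
n(HCl) consumed by analyte = 0.03596 − 0.01346 = 0.02251 mol
From the 1:2 ratio, n(Mg(OH)2) = 1/2 × 0.02251 = 0.01125 mol
mass of Mg(OH)2 = 0.01125 × 58.32 = 0.6563 g
% Mg(OH)2 = 0.6563 / 1.074 × 100 = 61.11 %

61.11 %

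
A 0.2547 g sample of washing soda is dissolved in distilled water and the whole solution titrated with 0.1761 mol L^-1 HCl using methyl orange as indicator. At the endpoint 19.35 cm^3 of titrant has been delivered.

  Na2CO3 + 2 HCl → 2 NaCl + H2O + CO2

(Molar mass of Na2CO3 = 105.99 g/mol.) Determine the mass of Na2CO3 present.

n(HCl) = 0.01935 L × 0.1761 mol/L = 3.408 × 10^-3 mol
From the 1:2 ratio, n(Na2CO3) = 1/2 × 3.408 × 10^-3 = 1.704 × 10^-3 mol
mass of Na2CO3 = 1.704 × 10^-3 × 105.99 g/mol = 0.1806 g

0.1806 g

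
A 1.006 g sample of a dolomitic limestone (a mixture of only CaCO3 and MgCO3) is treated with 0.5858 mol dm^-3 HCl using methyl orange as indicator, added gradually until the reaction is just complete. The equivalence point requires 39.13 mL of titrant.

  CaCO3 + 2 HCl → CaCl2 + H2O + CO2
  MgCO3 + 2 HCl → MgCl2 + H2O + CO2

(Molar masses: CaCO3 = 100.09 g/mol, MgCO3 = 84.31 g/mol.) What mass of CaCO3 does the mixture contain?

n(HCl) = 0.03913 × 0.5858 = 0.02292 mol
Let x = n(CaCO3), y = n(MgCO3).
Titrant: 2x + 2y = 0.02292;  mass: 100.09x + 84.31y = 1.006
Solving, x = 2.516 × 10^-3 mol, y = 8.945 × 10^-3 mol
mass of CaCO3 = 2.516 × 10^-3 × 100.09 = 0.2519 g

0.2519 g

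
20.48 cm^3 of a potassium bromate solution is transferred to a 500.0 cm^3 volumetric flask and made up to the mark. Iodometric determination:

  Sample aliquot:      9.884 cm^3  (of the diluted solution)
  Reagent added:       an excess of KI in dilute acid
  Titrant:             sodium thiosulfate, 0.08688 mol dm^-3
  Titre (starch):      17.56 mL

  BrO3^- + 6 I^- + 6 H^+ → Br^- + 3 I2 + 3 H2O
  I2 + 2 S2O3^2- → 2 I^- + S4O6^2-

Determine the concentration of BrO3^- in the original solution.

0.6281 mol/L

n(S2O3^2-) = 0.01756 × 0.08688 = 1.526 × 10^-3 mol
n(I2) = n(S2O3^2-)/2 = 7.628 × 10^-4 mol
From the 1:3 ratio, n(BrO3^-) in the aliquot = 1/3 × 7.628 × 10^-4 = 2.543 × 10^-4 mol
[BrO3^-]_dilute = 2.543 × 10^-4 / 0.009884 = 0.02573 mol/L
[BrO3^-]_original = 0.02573 × 500.0/20.48 = 0.6281 mol/L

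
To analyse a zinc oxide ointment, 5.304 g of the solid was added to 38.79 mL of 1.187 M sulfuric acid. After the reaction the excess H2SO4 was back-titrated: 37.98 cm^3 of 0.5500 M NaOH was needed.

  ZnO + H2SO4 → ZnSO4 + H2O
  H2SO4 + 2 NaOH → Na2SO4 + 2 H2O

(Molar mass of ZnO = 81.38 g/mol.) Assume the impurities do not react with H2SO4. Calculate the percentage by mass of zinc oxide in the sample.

54.62 %

n(H2SO4) added = 0.03879 × 1.187 = 0.04604 mol
n(NaOH) used in back-titration = 0.03798 × 0.5500 = 0.02089 mol
From the 1:2 ratio, n(H2SO4) left over = 1/2 × 0.02089 = 0.01044 mol
n(H2SO4) consumed by analyte = 0.04604 − 0.01044 = 0.03560 mol
n(ZnO) = 0.03560 mol (1:1 ratio)
mass of ZnO = 0.03560 × 81.38 = 2.897 g
% ZnO = 2.897 / 5.304 × 100 = 54.62 %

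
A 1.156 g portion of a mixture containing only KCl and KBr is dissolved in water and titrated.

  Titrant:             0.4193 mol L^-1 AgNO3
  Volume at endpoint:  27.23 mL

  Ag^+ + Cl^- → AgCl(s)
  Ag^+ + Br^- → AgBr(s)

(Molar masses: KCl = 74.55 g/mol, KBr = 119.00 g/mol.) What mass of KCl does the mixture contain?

0.3399 g

n(AgNO3) = 0.02723 × 0.4193 = 0.01142 mol
Let x = n(KCl), y = n(KBr).
Titrant: 1x + 1y = 0.01142;  mass: 74.55x + 119.00y = 1.156
Solving, x = 4.560 × 10^-3 mol, y = 6.858 × 10^-3 mol
mass of KCl = 4.560 × 10^-3 × 74.55 = 0.3399 g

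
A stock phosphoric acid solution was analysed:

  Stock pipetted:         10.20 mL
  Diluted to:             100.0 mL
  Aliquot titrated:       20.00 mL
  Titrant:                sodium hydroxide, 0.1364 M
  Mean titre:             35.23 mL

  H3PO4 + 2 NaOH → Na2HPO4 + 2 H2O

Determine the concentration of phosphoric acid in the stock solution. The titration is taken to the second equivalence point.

n(NaOH) = 0.03523 × 0.1364 = 4.805 × 10^-3 mol
From the 1:2 ratio, n(H3PO4) in the aliquot = 1/2 × 4.805 × 10^-3 = 2.403 × 10^-3 mol
[H3PO4]_dilute = 2.403 × 10^-3 / 0.02000 = 0.1201 mol/L
Dilution factor = 100.0 / 10.20 = 9.804
[H3PO4]_stock = 0.1201 × 9.804 = 1.178 mol/L

1.178 M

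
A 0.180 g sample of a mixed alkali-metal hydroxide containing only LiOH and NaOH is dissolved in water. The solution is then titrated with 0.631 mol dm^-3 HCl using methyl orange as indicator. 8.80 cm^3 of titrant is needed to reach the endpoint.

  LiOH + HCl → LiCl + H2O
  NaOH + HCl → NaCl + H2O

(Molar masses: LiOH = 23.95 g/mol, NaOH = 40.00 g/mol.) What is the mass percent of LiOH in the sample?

34.9 %

n(HCl) = 0.00880 × 0.631 = 5.55 × 10^-3 mol
Let x = n(LiOH), y = n(NaOH).
Titrant: 1x + 1y = 5.55 × 10^-3;  mass: 23.95x + 40.00y = 0.180
Solving, x = 2.62 × 10^-3 mol, y = 2.93 × 10^-3 mol
mass of LiOH = 2.62 × 10^-3 × 23.95 = 0.0628 g
% LiOH = 0.0628 / 0.180 × 100 = 34.9 %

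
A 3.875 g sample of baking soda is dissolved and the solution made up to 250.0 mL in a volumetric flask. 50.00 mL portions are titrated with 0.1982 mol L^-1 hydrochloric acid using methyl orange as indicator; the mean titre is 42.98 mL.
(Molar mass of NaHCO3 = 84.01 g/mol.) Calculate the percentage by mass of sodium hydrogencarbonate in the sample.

NaHCO3 + HCl → NaCl + H2O + CO2
n(HCl) per titration = 0.04298 × 0.1982 = 8.519 × 10^-3 mol
n(NaHCO3) in each aliquot = 8.519 × 10^-3 mol (1:1 ratio)
n(NaHCO3) in the whole flask = 8.519 × 10^-3 × 250.0/50.00 = 0.04259 mol
mass of NaHCO3 = 0.04259 × 84.01 = 3.578 g
% NaHCO3 = 3.578 / 3.875 × 100 = 92.34 %

92.34 %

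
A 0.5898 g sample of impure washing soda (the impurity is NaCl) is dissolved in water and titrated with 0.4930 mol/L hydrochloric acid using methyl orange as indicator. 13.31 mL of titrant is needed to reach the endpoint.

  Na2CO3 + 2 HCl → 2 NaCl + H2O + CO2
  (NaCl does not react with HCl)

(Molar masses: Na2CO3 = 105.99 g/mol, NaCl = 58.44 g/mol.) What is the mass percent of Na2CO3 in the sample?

n(HCl) = 0.01331 × 0.4930 = 6.562 × 10^-3 mol
Let x = n(Na2CO3), y = n(NaCl).
Titrant: 2x = 6.562 × 10^-3;  mass: 105.99x + 58.44y = 0.5898
Solving, x = 3.281 × 10^-3 mol, y = 4.142 × 10^-3 mol
mass of Na2CO3 = 3.281 × 10^-3 × 105.99 = 0.3477 g
% Na2CO3 = 0.3477 / 0.5898 × 100 = 58.96 %

58.96 %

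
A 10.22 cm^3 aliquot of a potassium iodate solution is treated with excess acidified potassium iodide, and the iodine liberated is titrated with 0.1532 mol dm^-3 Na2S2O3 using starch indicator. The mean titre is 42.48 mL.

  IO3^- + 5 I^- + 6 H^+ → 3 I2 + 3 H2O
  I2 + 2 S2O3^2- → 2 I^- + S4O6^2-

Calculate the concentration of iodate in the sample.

0.1061 mol/L

n(S2O3^2-) = 0.04248 × 0.1532 = 6.508 × 10^-3 mol
n(I2) = n(S2O3^2-)/2 = 3.254 × 10^-3 mol
From the 1:3 ratio, n(IO3^-) in the aliquot = 1/3 × 3.254 × 10^-3 = 1.085 × 10^-3 mol
[IO3^-] = 1.085 × 10^-3 / 0.01022 = 0.1061 mol/L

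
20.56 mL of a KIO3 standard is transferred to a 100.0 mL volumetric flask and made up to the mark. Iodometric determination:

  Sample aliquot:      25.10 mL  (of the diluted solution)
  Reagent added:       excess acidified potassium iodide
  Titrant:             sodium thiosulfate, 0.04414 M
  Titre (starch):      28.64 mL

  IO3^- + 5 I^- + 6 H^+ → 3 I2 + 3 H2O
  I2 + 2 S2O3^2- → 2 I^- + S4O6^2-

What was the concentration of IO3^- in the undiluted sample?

0.04083 M

n(S2O3^2-) = 0.02864 × 0.04414 = 1.264 × 10^-3 mol
n(I2) = n(S2O3^2-)/2 = 6.321 × 10^-4 mol
From the 1:3 ratio, n(IO3^-) in the aliquot = 1/3 × 6.321 × 10^-4 = 2.107 × 10^-4 mol
[IO3^-]_dilute = 2.107 × 10^-4 / 0.02510 = 0.008394 mol/L
[IO3^-]_original = 0.008394 × 100.0/20.56 = 0.04083 mol/L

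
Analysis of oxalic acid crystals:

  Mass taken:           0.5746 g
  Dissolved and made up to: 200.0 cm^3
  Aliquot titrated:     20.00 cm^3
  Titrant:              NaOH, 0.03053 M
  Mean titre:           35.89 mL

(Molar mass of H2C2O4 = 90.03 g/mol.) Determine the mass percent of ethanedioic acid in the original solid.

H2C2O4 + 2 NaOH → Na2C2O4 + 2 H2O
n(NaOH) per titration = 0.03589 × 0.03053 = 1.096 × 10^-3 mol
From the 1:2 ratio, n(H2C2O4) in each aliquot = 1/2 × 1.096 × 10^-3 = 5.479 × 10^-4 mol
n(H2C2O4) in the whole flask = 5.479 × 10^-4 × 200.0/20.00 = 5.479 × 10^-3 mol
mass of H2C2O4 = 5.479 × 10^-3 × 90.03 = 0.4932 g
% H2C2O4 = 0.4932 / 0.5746 × 100 = 85.84 %

85.84 %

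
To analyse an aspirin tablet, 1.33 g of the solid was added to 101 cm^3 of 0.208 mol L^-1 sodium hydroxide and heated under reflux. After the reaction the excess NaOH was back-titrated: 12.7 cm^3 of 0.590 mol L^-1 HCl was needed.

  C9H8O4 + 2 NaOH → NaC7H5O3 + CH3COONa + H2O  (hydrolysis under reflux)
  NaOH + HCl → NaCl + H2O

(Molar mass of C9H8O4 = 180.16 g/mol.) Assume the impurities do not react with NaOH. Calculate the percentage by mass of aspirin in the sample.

91.5 %

n(NaOH) added = 0.101 × 0.208 = 0.0210 mol
n(HCl) used in back-titration = 0.0127 × 0.590 = 7.49 × 10^-3 mol
n(NaOH) left over = 7.49 × 10^-3 mol (1:1 ratio)
n(NaOH) consumed by analyte = 0.0210 − 7.49 × 10^-3 = 0.0135 mol
From the 1:2 ratio, n(C9H8O4) = 1/2 × 0.0135 = 6.76 × 10^-3 mol
mass of C9H8O4 = 6.76 × 10^-3 × 180.16 = 1.22 g
% C9H8O4 = 1.22 / 1.33 × 100 = 91.5 %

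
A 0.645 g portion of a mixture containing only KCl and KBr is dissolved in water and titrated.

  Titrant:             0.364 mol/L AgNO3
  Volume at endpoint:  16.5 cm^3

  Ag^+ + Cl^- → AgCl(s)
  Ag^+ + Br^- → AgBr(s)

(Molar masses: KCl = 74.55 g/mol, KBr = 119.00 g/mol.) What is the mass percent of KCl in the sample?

n(AgNO3) = 0.0165 × 0.364 = 6.01 × 10^-3 mol
Let x = n(KCl), y = n(KBr).
Titrant: 1x + 1y = 6.01 × 10^-3;  mass: 74.55x + 119.00y = 0.645
Solving, x = 1.57 × 10^-3 mol, y = 4.44 × 10^-3 mol
mass of KCl = 1.57 × 10^-3 × 74.55 = 0.117 g
% KCl = 0.117 / 0.645 × 100 = 18.1 %

18.1 %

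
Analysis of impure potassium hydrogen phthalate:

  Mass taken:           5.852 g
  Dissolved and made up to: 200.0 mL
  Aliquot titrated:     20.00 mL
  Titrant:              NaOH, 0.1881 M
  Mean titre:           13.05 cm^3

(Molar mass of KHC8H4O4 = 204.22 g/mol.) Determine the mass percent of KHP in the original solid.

KHC8H4O4 + NaOH → KNaC8H4O4 + H2O
n(NaOH) per titration = 0.01305 × 0.1881 = 2.455 × 10^-3 mol
n(KHC8H4O4) in each aliquot = 2.455 × 10^-3 mol (1:1 ratio)
n(KHC8H4O4) in the whole flask = 2.455 × 10^-3 × 200.0/20.00 = 0.02455 mol
mass of KHC8H4O4 = 0.02455 × 204.22 = 5.013 g
% KHC8H4O4 = 5.013 / 5.852 × 100 = 85.66 %

85.66 %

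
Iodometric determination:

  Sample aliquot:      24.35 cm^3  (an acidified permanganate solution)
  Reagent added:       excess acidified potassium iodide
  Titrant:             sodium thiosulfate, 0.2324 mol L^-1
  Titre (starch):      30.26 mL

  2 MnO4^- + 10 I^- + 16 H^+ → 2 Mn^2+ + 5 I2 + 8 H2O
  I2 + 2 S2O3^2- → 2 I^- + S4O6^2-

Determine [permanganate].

0.05776 mol/L

n(S2O3^2-) = 0.03026 × 0.2324 = 7.032 × 10^-3 mol
n(I2) = n(S2O3^2-)/2 = 3.516 × 10^-3 mol
From the 2:5 ratio, n(MnO4^-) in the aliquot = 2/5 × 3.516 × 10^-3 = 1.406 × 10^-3 mol
[MnO4^-] = 1.406 × 10^-3 / 0.02435 = 0.05776 mol/L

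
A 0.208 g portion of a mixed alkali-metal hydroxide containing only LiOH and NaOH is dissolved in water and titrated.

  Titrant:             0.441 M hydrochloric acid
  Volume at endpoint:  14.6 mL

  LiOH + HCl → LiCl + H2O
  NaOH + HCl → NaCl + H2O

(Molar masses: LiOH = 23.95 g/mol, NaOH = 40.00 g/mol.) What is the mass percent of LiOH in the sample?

n(HCl) = 0.0146 × 0.441 = 6.44 × 10^-3 mol
Let x = n(LiOH), y = n(NaOH).
Titrant: 1x + 1y = 6.44 × 10^-3;  mass: 23.95x + 40.00y = 0.208
Solving, x = 3.09 × 10^-3 mol, y = 3.35 × 10^-3 mol
mass of LiOH = 3.09 × 10^-3 × 23.95 = 0.0739 g
% LiOH = 0.0739 / 0.208 × 100 = 35.5 %

35.5 %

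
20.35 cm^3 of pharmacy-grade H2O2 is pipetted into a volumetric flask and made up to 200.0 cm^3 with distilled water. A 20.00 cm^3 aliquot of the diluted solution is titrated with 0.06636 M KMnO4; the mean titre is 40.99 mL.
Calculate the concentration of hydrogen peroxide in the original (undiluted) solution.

3.342 M

2 MnO4^- + 5 H2O2 + 6 H^+ → 2 Mn^2+ + 5 O2 + 8 H2O
n(KMnO4) = 0.04099 × 0.06636 = 2.720 × 10^-3 mol
From the 5:2 ratio, n(H2O2) in the aliquot = 5/2 × 2.720 × 10^-3 = 6.800 × 10^-3 mol
[H2O2]_dilute = 6.800 × 10^-3 / 0.02000 = 0.3400 mol/L
Dilution factor = 200.0 / 20.35 = 9.828
[H2O2]_stock = 0.3400 × 9.828 = 3.342 mol/L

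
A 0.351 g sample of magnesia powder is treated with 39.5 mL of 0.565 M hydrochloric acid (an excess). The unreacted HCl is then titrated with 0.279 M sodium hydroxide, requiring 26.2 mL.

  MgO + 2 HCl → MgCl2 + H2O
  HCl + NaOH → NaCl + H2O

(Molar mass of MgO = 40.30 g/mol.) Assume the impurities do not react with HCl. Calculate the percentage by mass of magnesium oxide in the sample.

86.2 %

n(HCl) added = 0.0395 × 0.565 = 0.0223 mol
n(NaOH) used in back-titration = 0.0262 × 0.279 = 7.31 × 10^-3 mol
n(HCl) left over = 7.31 × 10^-3 mol (1:1 ratio)
n(HCl) consumed by analyte = 0.0223 − 7.31 × 10^-3 = 0.0150 mol
From the 1:2 ratio, n(MgO) = 1/2 × 0.0150 = 7.50 × 10^-3 mol
mass of MgO = 7.50 × 10^-3 × 40.30 = 0.302 g
% MgO = 0.302 / 0.351 × 100 = 86.2 %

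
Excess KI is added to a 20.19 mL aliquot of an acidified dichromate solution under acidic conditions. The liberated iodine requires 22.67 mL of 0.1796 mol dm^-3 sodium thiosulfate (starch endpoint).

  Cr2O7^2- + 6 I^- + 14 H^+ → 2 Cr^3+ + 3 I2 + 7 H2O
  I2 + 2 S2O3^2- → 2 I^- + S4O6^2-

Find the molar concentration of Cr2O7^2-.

n(S2O3^2-) = 0.02267 × 0.1796 = 4.072 × 10^-3 mol
n(I2) = n(S2O3^2-)/2 = 2.036 × 10^-3 mol
From the 1:3 ratio, n(Cr2O7^2-) in the aliquot = 1/3 × 2.036 × 10^-3 = 6.786 × 10^-4 mol
[Cr2O7^2-] = 6.786 × 10^-4 / 0.02019 = 0.03361 mol/L

0.03361 mol/L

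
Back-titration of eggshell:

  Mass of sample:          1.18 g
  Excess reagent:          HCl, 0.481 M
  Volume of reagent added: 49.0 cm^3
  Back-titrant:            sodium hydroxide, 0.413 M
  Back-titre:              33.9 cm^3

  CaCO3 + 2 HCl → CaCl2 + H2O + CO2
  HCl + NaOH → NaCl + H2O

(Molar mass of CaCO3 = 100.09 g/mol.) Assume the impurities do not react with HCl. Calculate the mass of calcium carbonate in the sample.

0.479 g

n(HCl) added = 0.0490 × 0.481 = 0.0236 mol
n(NaOH) used in back-titration = 0.0339 × 0.413 = 0.0140 mol
n(HCl) left over = 0.0140 mol (1:1 ratio)
n(HCl) consumed by analyte = 0.0236 − 0.0140 = 9.57 × 10^-3 mol
From the 1:2 ratio, n(CaCO3) = 1/2 × 9.57 × 10^-3 = 4.78 × 10^-3 mol
mass of CaCO3 = 4.78 × 10^-3 × 100.09 = 0.479 g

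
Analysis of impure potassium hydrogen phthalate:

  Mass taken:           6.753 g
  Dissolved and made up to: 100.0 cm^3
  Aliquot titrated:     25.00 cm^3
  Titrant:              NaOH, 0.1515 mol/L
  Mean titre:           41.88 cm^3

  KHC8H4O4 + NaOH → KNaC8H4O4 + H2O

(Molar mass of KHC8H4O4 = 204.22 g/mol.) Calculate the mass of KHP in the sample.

n(NaOH) per titration = 0.04188 × 0.1515 = 6.345 × 10^-3 mol
n(KHC8H4O4) in each aliquot = 6.345 × 10^-3 mol (1:1 ratio)
n(KHC8H4O4) in the whole flask = 6.345 × 10^-3 × 100.0/25.00 = 0.02538 mol
mass of KHC8H4O4 = 0.02538 × 204.22 = 5.183 g

5.183 g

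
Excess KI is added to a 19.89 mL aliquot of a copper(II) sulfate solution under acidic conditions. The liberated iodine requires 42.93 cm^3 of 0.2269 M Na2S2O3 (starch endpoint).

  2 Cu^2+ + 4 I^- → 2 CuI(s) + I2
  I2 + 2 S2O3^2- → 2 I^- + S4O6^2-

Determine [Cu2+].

n(S2O3^2-) = 0.04293 × 0.2269 = 9.741 × 10^-3 mol
n(I2) = n(S2O3^2-)/2 = 4.870 × 10^-3 mol
From the 2:1 ratio, n(Cu2+) in the aliquot = 2/1 × 4.870 × 10^-3 = 9.741 × 10^-3 mol
[Cu2+] = 9.741 × 10^-3 / 0.01989 = 0.4897 mol/L

0.4897 M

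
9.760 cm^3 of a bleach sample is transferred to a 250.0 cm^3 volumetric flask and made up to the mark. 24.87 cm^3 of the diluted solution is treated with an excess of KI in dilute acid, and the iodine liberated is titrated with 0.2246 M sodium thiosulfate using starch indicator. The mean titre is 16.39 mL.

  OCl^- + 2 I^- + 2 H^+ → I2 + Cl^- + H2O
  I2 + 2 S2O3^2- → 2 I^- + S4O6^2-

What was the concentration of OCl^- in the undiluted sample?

1.896 M

n(S2O3^2-) = 0.01639 × 0.2246 = 3.681 × 10^-3 mol
n(I2) = n(S2O3^2-)/2 = 1.841 × 10^-3 mol
n(OCl^-) in the aliquot = 1.841 × 10^-3 mol (1:1 ratio)
[OCl^-]_dilute = 1.841 × 10^-3 / 0.02487 = 0.07401 mol/L
[OCl^-]_original = 0.07401 × 250.0/9.760 = 1.896 mol/L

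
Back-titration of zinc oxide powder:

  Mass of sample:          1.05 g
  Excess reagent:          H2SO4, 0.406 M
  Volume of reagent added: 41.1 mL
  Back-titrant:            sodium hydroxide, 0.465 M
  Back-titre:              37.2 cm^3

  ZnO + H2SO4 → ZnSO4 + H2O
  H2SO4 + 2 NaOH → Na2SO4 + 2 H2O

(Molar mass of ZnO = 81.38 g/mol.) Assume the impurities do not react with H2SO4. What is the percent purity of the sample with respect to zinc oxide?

62.3 %

n(H2SO4) added = 0.0411 × 0.406 = 0.0167 mol
n(NaOH) used in back-titration = 0.0372 × 0.465 = 0.0173 mol
From the 1:2 ratio, n(H2SO4) left over = 1/2 × 0.0173 = 8.65 × 10^-3 mol
n(H2SO4) consumed by analyte = 0.0167 − 8.65 × 10^-3 = 8.04 × 10^-3 mol
n(ZnO) = 8.04 × 10^-3 mol (1:1 ratio)
mass of ZnO = 8.04 × 10^-3 × 81.38 = 0.654 g
% ZnO = 0.654 / 1.05 × 100 = 62.3 %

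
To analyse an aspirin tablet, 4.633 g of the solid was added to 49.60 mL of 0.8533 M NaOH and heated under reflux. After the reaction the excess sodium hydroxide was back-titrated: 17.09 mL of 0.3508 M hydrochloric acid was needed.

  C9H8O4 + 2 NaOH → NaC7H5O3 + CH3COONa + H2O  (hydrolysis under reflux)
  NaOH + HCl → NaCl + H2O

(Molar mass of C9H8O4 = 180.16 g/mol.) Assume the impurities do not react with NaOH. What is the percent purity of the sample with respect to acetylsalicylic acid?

70.63 %

n(NaOH) added = 0.04960 × 0.8533 = 0.04232 mol
n(HCl) used in back-titration = 0.01709 × 0.3508 = 5.995 × 10^-3 mol
n(NaOH) left over = 5.995 × 10^-3 mol (1:1 ratio)
n(NaOH) consumed by analyte = 0.04232 − 5.995 × 10^-3 = 0.03633 mol
From the 1:2 ratio, n(C9H8O4) = 1/2 × 0.03633 = 0.01816 mol
mass of C9H8O4 = 0.01816 × 180.16 = 3.272 g
% C9H8O4 = 3.272 / 4.633 × 100 = 70.63 %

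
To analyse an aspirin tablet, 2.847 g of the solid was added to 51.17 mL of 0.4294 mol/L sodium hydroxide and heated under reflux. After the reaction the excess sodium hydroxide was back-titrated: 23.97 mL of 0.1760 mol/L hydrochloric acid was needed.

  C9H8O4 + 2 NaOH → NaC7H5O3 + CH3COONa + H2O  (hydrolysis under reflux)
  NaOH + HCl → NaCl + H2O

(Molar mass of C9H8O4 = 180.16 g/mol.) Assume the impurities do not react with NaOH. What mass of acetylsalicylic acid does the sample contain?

n(NaOH) added = 0.05117 × 0.4294 = 0.02197 mol
n(HCl) used in back-titration = 0.02397 × 0.1760 = 4.219 × 10^-3 mol
n(NaOH) left over = 4.219 × 10^-3 mol (1:1 ratio)
n(NaOH) consumed by analyte = 0.02197 − 4.219 × 10^-3 = 0.01775 mol
From the 1:2 ratio, n(C9H8O4) = 1/2 × 0.01775 = 8.877 × 10^-3 mol
mass of C9H8O4 = 8.877 × 10^-3 × 180.16 = 1.599 g

1.599 g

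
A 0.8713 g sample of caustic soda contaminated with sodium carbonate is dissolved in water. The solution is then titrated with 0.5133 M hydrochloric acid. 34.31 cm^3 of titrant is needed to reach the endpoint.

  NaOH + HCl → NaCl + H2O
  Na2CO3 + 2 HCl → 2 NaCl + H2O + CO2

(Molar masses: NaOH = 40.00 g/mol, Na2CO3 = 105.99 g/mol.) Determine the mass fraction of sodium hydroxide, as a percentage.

n(HCl) = 0.03431 × 0.5133 = 0.01761 mol
Let x = n(NaOH), y = n(Na2CO3).
Titrant: 1x + 2y = 0.01761;  mass: 40.00x + 105.99y = 0.8713
Solving, x = 4.772 × 10^-3 mol, y = 6.420 × 10^-3 mol
mass of NaOH = 4.772 × 10^-3 × 40.00 = 0.1909 g
% NaOH = 0.1909 / 0.8713 × 100 = 21.91 %

21.91 %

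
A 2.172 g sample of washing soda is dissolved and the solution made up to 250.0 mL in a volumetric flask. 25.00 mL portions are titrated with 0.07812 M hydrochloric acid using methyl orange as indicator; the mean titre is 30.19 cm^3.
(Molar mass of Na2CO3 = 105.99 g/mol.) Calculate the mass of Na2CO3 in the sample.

1.250 g

Na2CO3 + 2 HCl → 2 NaCl + H2O + CO2
n(HCl) per titration = 0.03019 × 0.07812 = 2.358 × 10^-3 mol
From the 1:2 ratio, n(Na2CO3) in each aliquot = 1/2 × 2.358 × 10^-3 = 1.179 × 10^-3 mol
n(Na2CO3) in the whole flask = 1.179 × 10^-3 × 250.0/25.00 = 0.01179 mol
mass of Na2CO3 = 0.01179 × 105.99 = 1.250 g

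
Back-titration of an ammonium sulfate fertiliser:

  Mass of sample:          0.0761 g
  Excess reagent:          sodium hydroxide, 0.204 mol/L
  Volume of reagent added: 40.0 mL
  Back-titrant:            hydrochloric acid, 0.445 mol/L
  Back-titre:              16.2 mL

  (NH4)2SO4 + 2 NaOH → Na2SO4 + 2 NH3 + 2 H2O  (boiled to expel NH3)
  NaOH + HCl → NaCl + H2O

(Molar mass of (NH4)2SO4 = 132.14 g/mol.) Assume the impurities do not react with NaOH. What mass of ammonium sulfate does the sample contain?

n(NaOH) added = 0.0400 × 0.204 = 8.16 × 10^-3 mol
n(HCl) used in back-titration = 0.0162 × 0.445 = 7.21 × 10^-3 mol
n(NaOH) left over = 7.21 × 10^-3 mol (1:1 ratio)
n(NaOH) consumed by analyte = 8.16 × 10^-3 − 7.21 × 10^-3 = 9.51 × 10^-4 mol
From the 1:2 ratio, n((NH4)2SO4) = 1/2 × 9.51 × 10^-4 = 4.76 × 10^-4 mol
mass of (NH4)2SO4 = 4.76 × 10^-4 × 132.14 = 0.0628 g

0.0628 g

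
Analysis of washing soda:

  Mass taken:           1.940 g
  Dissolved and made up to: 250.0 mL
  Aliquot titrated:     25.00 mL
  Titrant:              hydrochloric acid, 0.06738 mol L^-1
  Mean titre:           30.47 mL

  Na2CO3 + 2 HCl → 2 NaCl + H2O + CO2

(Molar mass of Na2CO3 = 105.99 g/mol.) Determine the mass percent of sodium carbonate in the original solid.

56.08 %

n(HCl) per titration = 0.03047 × 0.06738 = 2.053 × 10^-3 mol
From the 1:2 ratio, n(Na2CO3) in each aliquot = 1/2 × 2.053 × 10^-3 = 1.027 × 10^-3 mol
n(Na2CO3) in the whole flask = 1.027 × 10^-3 × 250.0/25.00 = 0.01027 mol
mass of Na2CO3 = 0.01027 × 105.99 = 1.088 g
% Na2CO3 = 1.088 / 1.940 × 100 = 56.08 %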